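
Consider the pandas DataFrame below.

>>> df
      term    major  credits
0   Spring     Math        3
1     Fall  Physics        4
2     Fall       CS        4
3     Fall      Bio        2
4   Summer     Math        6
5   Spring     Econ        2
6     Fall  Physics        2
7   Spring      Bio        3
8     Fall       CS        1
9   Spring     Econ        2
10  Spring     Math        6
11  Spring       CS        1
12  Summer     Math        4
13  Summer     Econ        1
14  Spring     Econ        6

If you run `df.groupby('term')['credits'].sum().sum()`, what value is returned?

47

group by term, sum of credits:
term
Fall      13
Spring    23
Summer    11
Name: credits, dtype: int64
Then the sum of the resulting series: 47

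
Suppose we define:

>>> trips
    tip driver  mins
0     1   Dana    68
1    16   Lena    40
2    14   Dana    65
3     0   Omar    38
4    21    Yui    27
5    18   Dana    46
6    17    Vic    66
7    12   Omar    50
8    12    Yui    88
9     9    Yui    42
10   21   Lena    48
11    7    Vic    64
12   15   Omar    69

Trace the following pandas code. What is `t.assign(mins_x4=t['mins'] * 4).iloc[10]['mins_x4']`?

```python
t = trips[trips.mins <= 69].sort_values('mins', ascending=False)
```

filter rows where mins <= 69:
    tip driver  mins
0     1   Dana    68
1    16   Lena    40
2    14   Dana    65
3     0   Omar    38
4    21    Yui    27
5    18   Dana    46
6    17    Vic    66
7    12   Omar    50
9     9    Yui    42
10   21   Lena    48
11    7    Vic    64
12   15   Omar    69
sort by mins descending:
    tip driver  mins
12   15   Omar    69
0     1   Dana    68
6    17    Vic    66
2    14   Dana    65
11    7    Vic    64
7    12   Omar    50
10   21   Lena    48
5    18   Dana    46
9     9    Yui    42
1    16   Lena    40
3     0   Omar    38
4    21    Yui    27
add column mins_x4 = t['mins'] * 4:
    tip driver  mins  mins_x4
12   15   Omar    69      276
0     1   Dana    68      272
6    17    Vic    66      264
2    14   Dana    65      260
11    7    Vic    64      256
7    12   Omar    50      200
10   21   Lena    48      192
5    18   Dana    46      184
9     9    Yui    42      168
1    16   Lena    40      160
3     0   Omar    38      152
4    21    Yui    27      108
Hence 152.

152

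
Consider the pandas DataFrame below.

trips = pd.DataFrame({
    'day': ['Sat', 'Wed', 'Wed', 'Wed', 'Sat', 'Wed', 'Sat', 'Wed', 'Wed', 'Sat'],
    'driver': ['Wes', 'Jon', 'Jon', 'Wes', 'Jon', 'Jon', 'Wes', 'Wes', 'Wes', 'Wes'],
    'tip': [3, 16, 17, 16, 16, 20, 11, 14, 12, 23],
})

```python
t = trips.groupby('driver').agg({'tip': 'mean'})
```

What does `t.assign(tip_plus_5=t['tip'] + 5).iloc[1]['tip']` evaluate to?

group by driver, mean of tip:
              tip
driver           
Jon     17.250000
Wes     13.166667
add column tip_plus_5 = t['tip'] + 5:
              tip  tip_plus_5
driver                       
Jon     17.250000   22.250000
Wes     13.166667   18.166667
The value at position 1, column 'tip' is 13.1666666667.

13.1666666667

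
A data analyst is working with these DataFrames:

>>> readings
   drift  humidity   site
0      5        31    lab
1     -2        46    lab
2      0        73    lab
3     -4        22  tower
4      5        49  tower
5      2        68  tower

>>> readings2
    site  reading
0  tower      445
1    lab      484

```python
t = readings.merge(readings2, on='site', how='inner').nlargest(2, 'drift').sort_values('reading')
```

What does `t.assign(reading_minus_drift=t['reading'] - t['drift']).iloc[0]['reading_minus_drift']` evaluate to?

merge on 'site' (how='inner') → 6 rows:
   drift  humidity   site  reading
0      5        31    lab      484
1     -2        46    lab      484
2      0        73    lab      484
3     -4        22  tower      445
4      5        49  tower      445
5      2        68  tower      445
take 2 rows with largest drift:
   drift  humidity   site  reading
0      5        31    lab      484
4      5        49  tower      445
sort by reading:
   drift  humidity   site  reading
4      5        49  tower      445
0      5        31    lab      484
add column reading_minus_drift = t['reading'] - t['drift']:
   drift  humidity   site  reading  reading_minus_drift
4      5        49  tower      445                  440
0      5        31    lab      484                  479

440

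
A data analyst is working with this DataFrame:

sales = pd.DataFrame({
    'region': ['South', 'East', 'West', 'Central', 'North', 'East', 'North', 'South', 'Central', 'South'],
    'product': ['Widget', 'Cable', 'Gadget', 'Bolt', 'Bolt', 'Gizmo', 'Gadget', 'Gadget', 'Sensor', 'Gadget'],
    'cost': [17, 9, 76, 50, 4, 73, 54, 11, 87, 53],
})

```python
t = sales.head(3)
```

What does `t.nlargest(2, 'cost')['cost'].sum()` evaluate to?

93

take first 3 rows:
  region product  cost
0  South  Widget    17
1   East   Cable     9
2   West  Gadget    76
take 2 rows with largest cost:
  region product  cost
2   West  Gadget    76
0  South  Widget    17
Taking the sum of column 'cost' gives 93.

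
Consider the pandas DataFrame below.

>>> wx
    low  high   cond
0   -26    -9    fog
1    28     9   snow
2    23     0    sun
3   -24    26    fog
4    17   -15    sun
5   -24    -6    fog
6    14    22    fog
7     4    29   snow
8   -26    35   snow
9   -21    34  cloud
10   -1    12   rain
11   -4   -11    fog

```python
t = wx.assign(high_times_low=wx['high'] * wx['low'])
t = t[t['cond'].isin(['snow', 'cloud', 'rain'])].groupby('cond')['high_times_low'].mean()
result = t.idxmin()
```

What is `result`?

cloud

add column high_times_low = wx['high'] * wx['low']:
    low  high   cond  high_times_low
0   -26    -9    fog             234
1    28     9   snow             252
2    23     0    sun               0
3   -24    26    fog            -624
4    17   -15    sun            -255
5   -24    -6    fog             144
6    14    22    fog             308
7     4    29   snow             116
8   -26    35   snow            -910
9   -21    34  cloud            -714
10   -1    12   rain             -12
11   -4   -11    fog              44
filter rows where cond in ['snow', 'cloud', 'rain']:
    low  high   cond  high_times_low
1    28     9   snow             252
7     4    29   snow             116
8   -26    35   snow            -910
9   -21    34  cloud            -714
10   -1    12   rain             -12
group by cond, mean of high_times_low:
cond
cloud   -714.000000
rain     -12.000000
snow    -180.666667
Name: high_times_low, dtype: float64
Hence cloud.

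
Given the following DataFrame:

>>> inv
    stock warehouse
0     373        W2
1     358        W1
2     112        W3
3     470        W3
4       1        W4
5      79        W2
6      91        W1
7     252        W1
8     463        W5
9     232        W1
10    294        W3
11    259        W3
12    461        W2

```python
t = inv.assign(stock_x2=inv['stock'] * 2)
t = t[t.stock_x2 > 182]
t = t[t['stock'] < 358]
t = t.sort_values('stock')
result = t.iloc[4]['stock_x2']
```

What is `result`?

add column stock_x2 = inv['stock'] * 2:
    stock warehouse  stock_x2
0     373        W2       746
1     358        W1       716
2     112        W3       224
3     470        W3       940
4       1        W4         2
5      79        W2       158
6      91        W1       182
7     252        W1       504
8     463        W5       926
9     232        W1       464
10    294        W3       588
11    259        W3       518
12    461        W2       922
filter rows where stock_x2 > 182:
    stock warehouse  stock_x2
0     373        W2       746
1     358        W1       716
2     112        W3       224
3     470        W3       940
7     252        W1       504
8     463        W5       926
9     232        W1       464
10    294        W3       588
11    259        W3       518
12    461        W2       922
filter rows where stock < 358:
    stock warehouse  stock_x2
2     112        W3       224
7     252        W1       504
9     232        W1       464
10    294        W3       588
11    259        W3       518
sort by stock:
    stock warehouse  stock_x2
2     112        W3       224
9     232        W1       464
7     252        W1       504
11    259        W3       518
10    294        W3       588

588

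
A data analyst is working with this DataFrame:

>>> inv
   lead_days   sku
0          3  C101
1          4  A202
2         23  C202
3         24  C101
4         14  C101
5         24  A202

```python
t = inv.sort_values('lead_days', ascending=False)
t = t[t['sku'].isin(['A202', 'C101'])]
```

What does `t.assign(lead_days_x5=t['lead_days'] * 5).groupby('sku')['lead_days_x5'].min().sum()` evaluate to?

35

sort by lead_days descending:
   lead_days   sku
3         24  C101
5         24  A202
2         23  C202
4         14  C101
1          4  A202
0          3  C101
filter rows where sku in ['A202', 'C101']:
   lead_days   sku
3         24  C101
5         24  A202
4         14  C101
1          4  A202
0          3  C101
add column lead_days_x5 = t['lead_days'] * 5:
   lead_days   sku  lead_days_x5
3         24  C101           120
5         24  A202           120
4         14  C101            70
1          4  A202            20
0          3  C101            15
group by sku, min of lead_days_x5:
sku
A202    20
C101    15
Name: lead_days_x5, dtype: int64
Finally, sum of the resulting series = 35.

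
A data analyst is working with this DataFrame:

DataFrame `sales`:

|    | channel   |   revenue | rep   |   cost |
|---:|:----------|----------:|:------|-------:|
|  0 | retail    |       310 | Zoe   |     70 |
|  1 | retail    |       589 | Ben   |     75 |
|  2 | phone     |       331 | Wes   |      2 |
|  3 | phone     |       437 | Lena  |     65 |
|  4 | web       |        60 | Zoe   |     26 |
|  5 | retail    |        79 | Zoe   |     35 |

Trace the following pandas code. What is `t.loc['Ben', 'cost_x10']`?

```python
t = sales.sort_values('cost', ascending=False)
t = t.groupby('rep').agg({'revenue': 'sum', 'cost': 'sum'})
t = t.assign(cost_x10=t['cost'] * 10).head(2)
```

sort by cost descending:
  channel  revenue   rep  cost
1  retail      589   Ben    75
0  retail      310   Zoe    70
3   phone      437  Lena    65
5  retail       79   Zoe    35
4     web       60   Zoe    26
2   phone      331   Wes     2
group by rep: sum(revenue), sum(cost):
      revenue  cost
rep                
Ben       589    75
Lena      437    65
Wes       331     2
Zoe       449   131
add column cost_x10 = t['cost'] * 10:
      revenue  cost  cost_x10
rep                          
Ben       589    75       750
Lena      437    65       650
Wes       331     2        20
Zoe       449   131      1310
take first 2 rows:
      revenue  cost  cost_x10
rep                          
Ben       589    75       750
Lena      437    65       650

750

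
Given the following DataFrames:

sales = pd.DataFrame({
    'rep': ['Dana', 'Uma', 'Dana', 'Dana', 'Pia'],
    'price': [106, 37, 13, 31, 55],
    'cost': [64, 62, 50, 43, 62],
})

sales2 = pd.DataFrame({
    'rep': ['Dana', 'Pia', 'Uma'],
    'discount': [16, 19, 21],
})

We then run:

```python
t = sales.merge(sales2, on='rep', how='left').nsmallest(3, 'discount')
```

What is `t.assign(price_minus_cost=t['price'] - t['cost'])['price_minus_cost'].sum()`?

merge on 'rep' (how='left') → 5 rows:
    rep  price  cost  discount
0  Dana    106    64        16
1   Uma     37    62        21
2  Dana     13    50        16
3  Dana     31    43        16
4   Pia     55    62        19
take 3 rows with smallest discount:
    rep  price  cost  discount
0  Dana    106    64        16
2  Dana     13    50        16
3  Dana     31    43        16
add column price_minus_cost = t['price'] - t['cost']:
    rep  price  cost  discount  price_minus_cost
0  Dana    106    64        16                42
2  Dana     13    50        16               -37
3  Dana     31    43        16               -12
Reading off the sum of column 'price_minus_cost', we get -7.

-7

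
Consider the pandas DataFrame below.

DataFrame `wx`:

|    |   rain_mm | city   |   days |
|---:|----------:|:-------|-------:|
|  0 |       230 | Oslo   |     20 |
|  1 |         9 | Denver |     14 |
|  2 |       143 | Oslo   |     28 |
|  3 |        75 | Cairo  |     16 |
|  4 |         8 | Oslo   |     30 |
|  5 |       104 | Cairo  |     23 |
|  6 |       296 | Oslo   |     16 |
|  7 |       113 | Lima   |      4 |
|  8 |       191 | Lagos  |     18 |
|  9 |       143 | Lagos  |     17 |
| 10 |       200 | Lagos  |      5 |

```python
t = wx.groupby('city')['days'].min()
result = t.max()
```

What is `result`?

group by city, min of days:
city
Cairo     16
Denver    14
Lagos      5
Lima       4
Oslo      16
Name: days, dtype: int64
Then the max of the resulting series: 16

16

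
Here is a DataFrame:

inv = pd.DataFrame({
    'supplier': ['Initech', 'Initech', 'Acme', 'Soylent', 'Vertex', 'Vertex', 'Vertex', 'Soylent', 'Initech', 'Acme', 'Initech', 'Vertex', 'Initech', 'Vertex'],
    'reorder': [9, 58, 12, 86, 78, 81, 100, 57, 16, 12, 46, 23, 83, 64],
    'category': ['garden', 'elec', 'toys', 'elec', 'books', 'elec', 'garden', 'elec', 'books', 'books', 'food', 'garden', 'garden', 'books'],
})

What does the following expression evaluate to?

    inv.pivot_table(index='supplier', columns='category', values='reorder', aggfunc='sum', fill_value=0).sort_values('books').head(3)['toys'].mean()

pivot: rows=supplier, cols=category, sum(reorder):
category  books  elec  food  garden  toys
supplier                                 
Acme         12     0     0       0    12
Initech      16    58    46      92     0
Soylent       0   143     0       0     0
Vertex      142    81     0     123     0
sort by books:
category  books  elec  food  garden  toys
supplier                                 
Soylent       0   143     0       0     0
Acme         12     0     0       0    12
Initech      16    58    46      92     0
Vertex      142    81     0     123     0
take first 3 rows:
category  books  elec  food  garden  toys
supplier                                 
Soylent       0   143     0       0     0
Acme         12     0     0       0    12
Initech      16    58    46      92     0

4.0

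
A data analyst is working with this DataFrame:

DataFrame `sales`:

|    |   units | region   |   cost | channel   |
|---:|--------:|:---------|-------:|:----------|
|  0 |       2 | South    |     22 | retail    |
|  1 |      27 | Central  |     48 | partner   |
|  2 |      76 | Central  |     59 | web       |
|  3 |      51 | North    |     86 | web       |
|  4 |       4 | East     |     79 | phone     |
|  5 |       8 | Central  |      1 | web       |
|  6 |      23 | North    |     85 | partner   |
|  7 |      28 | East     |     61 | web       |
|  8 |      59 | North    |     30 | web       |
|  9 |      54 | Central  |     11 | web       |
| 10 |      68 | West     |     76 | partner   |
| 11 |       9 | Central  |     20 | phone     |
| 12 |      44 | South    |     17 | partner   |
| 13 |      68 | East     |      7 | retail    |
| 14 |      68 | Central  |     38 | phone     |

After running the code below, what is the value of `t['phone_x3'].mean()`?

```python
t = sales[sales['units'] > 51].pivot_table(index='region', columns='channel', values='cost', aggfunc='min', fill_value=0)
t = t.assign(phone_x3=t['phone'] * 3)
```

28.5

filter rows where units > 51:
    units   region  cost  channel
2      76  Central    59      web
8      59    North    30      web
9      54  Central    11      web
10     68     West    76  partner
13     68     East     7   retail
14     68  Central    38    phone
pivot: rows=region, cols=channel, min(cost):
channel  partner  phone  retail  web
region                              
Central        0     38       0   11
East           0      0       7    0
North          0      0       0   30
West          76      0       0    0
add column phone_x3 = t['phone'] * 3:
channel  partner  phone  retail  web  phone_x3
region                                        
Central        0     38       0   11       114
East           0      0       7    0         0
North          0      0       0   30         0
West          76      0       0    0         0
Reading off the mean of column 'phone_x3', we get 28.5.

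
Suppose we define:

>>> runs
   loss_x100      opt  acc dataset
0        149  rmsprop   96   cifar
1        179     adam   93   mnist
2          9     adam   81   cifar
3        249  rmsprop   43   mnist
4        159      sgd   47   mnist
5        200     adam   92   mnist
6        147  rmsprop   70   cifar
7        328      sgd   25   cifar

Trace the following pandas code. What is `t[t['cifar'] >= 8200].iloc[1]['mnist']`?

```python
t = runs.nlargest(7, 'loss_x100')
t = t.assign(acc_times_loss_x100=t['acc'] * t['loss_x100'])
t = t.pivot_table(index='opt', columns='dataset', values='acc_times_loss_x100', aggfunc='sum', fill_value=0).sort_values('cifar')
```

10707

take 7 rows with largest loss_x100:
   loss_x100      opt  acc dataset
7        328      sgd   25   cifar
3        249  rmsprop   43   mnist
5        200     adam   92   mnist
1        179     adam   93   mnist
4        159      sgd   47   mnist
0        149  rmsprop   96   cifar
6        147  rmsprop   70   cifar
add column acc_times_loss_x100 = t['acc'] * t['loss_x100']:
   loss_x100      opt  acc dataset  acc_times_loss_x100
7        328      sgd   25   cifar                 8200
3        249  rmsprop   43   mnist                10707
5        200     adam   92   mnist                18400
1        179     adam   93   mnist                16647
4        159      sgd   47   mnist                 7473
0        149  rmsprop   96   cifar                14304
6        147  rmsprop   70   cifar                10290
pivot: rows=opt, cols=dataset, sum(acc_times_loss_x100):
dataset  cifar  mnist
opt                  
adam         0  35047
rmsprop  24594  10707
sgd       8200   7473
sort by cifar:
dataset  cifar  mnist
opt                  
adam         0  35047
sgd       8200   7473
rmsprop  24594  10707
filter rows where cifar >= 8200:
dataset  cifar  mnist
opt                  
sgd       8200   7473
rmsprop  24594  10707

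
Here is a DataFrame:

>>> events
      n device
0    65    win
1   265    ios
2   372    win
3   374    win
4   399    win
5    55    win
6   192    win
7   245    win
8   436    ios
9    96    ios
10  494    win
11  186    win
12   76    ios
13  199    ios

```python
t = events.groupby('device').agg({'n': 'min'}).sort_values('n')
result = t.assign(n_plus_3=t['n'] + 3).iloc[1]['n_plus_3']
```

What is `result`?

79

group by device, min of n:
         n
device    
ios     76
win     55
sort by n:
         n
device    
win     55
ios     76
add column n_plus_3 = t['n'] + 3:
         n  n_plus_3
device              
win     55        58
ios     76        79
Taking the value at position 1, column 'n_plus_3' gives 79.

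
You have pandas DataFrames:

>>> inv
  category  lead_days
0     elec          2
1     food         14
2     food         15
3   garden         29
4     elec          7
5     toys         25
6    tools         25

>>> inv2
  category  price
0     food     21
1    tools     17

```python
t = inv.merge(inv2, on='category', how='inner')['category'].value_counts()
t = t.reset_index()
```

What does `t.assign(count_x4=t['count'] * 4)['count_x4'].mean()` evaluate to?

6.0

merge on 'category' (how='inner') → 3 rows:
  category  lead_days  price
0     food         14     21
1     food         15     21
2    tools         25     17
value_counts of category:
category
food     2
tools    1
Name: count, dtype: int64
reset_index():
  category  count
0     food      2
1    tools      1
add column count_x4 = t['count'] * 4:
  category  count  count_x4
0     food      2         8
1    tools      1         4
The mean of column 'count_x4' is 6.0.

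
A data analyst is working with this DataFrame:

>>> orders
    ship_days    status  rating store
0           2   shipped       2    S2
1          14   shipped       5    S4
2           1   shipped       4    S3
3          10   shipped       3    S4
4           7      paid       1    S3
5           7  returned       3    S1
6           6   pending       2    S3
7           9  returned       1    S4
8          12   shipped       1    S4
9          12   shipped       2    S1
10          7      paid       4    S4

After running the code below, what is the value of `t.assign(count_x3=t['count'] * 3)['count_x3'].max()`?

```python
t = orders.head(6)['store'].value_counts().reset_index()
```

take first 6 rows:
   ship_days    status  rating store
0          2   shipped       2    S2
1         14   shipped       5    S4
2          1   shipped       4    S3
3         10   shipped       3    S4
4          7      paid       1    S3
5          7  returned       3    S1
value_counts of store:
store
S4    2
S3    2
S2    1
S1    1
Name: count, dtype: int64
reset_index():
  store  count
0    S4      2
1    S3      2
2    S2      1
3    S1      1
add column count_x3 = t['count'] * 3:
  store  count  count_x3
0    S4      2         6
1    S3      2         6
2    S2      1         3
3    S1      1         3
max of column 'count_x3' → 6

6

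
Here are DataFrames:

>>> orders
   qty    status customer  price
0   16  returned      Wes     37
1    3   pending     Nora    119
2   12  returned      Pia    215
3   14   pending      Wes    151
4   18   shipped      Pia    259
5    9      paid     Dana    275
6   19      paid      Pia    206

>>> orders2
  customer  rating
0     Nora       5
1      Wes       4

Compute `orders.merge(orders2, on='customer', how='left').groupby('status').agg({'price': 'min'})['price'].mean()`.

155.25

merge on 'customer' (how='left') → 7 rows:
   qty    status customer  price  rating
0   16  returned      Wes     37     4.0
1    3   pending     Nora    119     5.0
2   12  returned      Pia    215     NaN
3   14   pending      Wes    151     4.0
4   18   shipped      Pia    259     NaN
5    9      paid     Dana    275     NaN
6   19      paid      Pia    206     NaN
group by status, min of price:
          price
status         
paid        206
pending     119
returned     37
shipped     259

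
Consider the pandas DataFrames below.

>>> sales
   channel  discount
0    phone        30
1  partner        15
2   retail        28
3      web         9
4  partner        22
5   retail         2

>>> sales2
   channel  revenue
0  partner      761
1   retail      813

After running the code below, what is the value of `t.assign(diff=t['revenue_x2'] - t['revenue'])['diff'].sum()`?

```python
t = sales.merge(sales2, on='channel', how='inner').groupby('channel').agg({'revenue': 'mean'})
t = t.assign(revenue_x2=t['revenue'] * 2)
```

merge on 'channel' (how='inner') → 4 rows:
   channel  discount  revenue
0  partner        15      761
1   retail        28      813
2  partner        22      761
3   retail         2      813
group by channel, mean of revenue:
         revenue
channel         
partner    761.0
retail     813.0
add column revenue_x2 = t['revenue'] * 2:
         revenue  revenue_x2
channel                     
partner    761.0      1522.0
retail     813.0      1626.0
add column diff = t['revenue_x2'] - t['revenue']:
         revenue  revenue_x2   diff
channel                            
partner    761.0      1522.0  761.0
retail     813.0      1626.0  813.0

1574.0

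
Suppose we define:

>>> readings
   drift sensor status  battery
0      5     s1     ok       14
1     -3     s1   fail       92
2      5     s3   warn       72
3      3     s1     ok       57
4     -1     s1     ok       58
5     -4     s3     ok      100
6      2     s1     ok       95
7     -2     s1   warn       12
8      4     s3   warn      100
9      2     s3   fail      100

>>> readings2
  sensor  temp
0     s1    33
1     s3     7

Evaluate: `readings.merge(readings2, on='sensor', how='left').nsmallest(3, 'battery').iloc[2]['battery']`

57

merge on 'sensor' (how='left') → 10 rows:
   drift sensor status  battery  temp
0      5     s1     ok       14    33
1     -3     s1   fail       92    33
2      5     s3   warn       72     7
3      3     s1     ok       57    33
4     -1     s1     ok       58    33
5     -4     s3     ok      100     7
6      2     s1     ok       95    33
7     -2     s1   warn       12    33
8      4     s3   warn      100     7
9      2     s3   fail      100     7
take 3 rows with smallest battery:
   drift sensor status  battery  temp
7     -2     s1   warn       12    33
0      5     s1     ok       14    33
3      3     s1     ok       57    33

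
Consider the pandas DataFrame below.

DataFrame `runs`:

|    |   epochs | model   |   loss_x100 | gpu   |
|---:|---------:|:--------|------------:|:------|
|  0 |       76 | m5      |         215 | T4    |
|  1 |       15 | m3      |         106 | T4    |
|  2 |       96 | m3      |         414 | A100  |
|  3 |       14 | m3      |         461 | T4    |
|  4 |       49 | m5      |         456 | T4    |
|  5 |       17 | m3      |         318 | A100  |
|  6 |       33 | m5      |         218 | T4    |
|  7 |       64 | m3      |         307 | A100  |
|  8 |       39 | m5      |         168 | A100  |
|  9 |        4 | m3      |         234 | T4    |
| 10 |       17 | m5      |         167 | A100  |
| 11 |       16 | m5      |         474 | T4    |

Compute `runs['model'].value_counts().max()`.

6

value_counts of model:
model
m5    6
m3    6
Name: count, dtype: int64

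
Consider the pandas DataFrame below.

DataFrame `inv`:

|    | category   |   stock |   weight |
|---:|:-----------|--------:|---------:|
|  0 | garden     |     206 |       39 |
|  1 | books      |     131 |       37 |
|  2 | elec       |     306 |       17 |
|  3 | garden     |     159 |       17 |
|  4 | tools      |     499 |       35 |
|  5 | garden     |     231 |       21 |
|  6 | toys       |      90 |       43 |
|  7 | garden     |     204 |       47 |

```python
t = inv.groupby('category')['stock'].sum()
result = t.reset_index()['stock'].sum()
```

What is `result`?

1826

group by category, sum of stock:
category
books     131
elec      306
garden    800
tools     499
toys       90
Name: stock, dtype: int64
reset_index():
  category  stock
0    books    131
1     elec    306
2   garden    800
3    tools    499
4     toys     90
Taking the sum of column 'stock' gives 1826.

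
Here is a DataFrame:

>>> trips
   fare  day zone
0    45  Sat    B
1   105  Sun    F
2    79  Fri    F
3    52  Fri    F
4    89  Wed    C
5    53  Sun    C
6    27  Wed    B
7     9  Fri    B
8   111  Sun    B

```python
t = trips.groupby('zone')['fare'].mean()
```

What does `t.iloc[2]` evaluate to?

group by zone, mean of fare:
zone
B    48.000000
C    71.000000
F    78.666667
Name: fare, dtype: float64
Finally, value at position 2 = 78.6666666667.

78.6666666667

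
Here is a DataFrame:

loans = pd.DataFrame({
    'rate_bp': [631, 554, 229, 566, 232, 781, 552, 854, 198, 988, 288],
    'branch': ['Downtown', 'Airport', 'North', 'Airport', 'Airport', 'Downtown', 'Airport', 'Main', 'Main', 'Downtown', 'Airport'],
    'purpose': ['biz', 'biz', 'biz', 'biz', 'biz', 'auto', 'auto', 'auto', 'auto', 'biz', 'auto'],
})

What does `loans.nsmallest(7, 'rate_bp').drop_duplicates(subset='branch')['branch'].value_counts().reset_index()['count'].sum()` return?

take 7 rows with smallest rate_bp:
    rate_bp   branch purpose
8       198     Main    auto
2       229    North     biz
4       232  Airport     biz
10      288  Airport    auto
6       552  Airport    auto
1       554  Airport     biz
3       566  Airport     biz
drop duplicate branch (keep=first):
   rate_bp   branch purpose
8      198     Main    auto
2      229    North     biz
4      232  Airport     biz
value_counts of branch:
branch
Main       1
North      1
Airport    1
Name: count, dtype: int64
reset_index():
    branch  count
0     Main      1
1    North      1
2  Airport      1
Hence 3.

3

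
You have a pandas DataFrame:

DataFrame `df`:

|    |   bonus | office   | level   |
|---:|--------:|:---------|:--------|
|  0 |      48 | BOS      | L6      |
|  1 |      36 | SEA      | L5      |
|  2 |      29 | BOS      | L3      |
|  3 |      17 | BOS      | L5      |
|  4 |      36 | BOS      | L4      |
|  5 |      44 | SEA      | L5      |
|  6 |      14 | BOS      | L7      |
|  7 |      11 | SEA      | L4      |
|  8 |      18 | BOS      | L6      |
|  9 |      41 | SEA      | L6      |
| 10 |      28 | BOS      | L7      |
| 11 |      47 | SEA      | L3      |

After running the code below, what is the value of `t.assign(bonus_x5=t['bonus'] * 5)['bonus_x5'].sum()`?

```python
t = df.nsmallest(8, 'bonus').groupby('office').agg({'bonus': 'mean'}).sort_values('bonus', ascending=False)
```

235.833333333

take 8 rows with smallest bonus:
    bonus office level
7      11    SEA    L4
6      14    BOS    L7
3      17    BOS    L5
8      18    BOS    L6
10     28    BOS    L7
2      29    BOS    L3
1      36    SEA    L5
4      36    BOS    L4
group by office, mean of bonus:
            bonus
office           
BOS     23.666667
SEA     23.500000
sort by bonus descending:
            bonus
office           
BOS     23.666667
SEA     23.500000
add column bonus_x5 = t['bonus'] * 5:
            bonus    bonus_x5
office                       
BOS     23.666667  118.333333
SEA     23.500000  117.500000
The sum of column 'bonus_x5' is 235.833333333.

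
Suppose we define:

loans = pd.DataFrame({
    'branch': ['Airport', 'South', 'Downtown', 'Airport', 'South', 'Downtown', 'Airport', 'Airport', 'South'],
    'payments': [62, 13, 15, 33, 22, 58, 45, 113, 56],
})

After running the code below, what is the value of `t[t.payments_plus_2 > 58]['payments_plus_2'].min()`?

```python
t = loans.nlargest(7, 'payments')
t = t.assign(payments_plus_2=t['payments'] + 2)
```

take 7 rows with largest payments:
     branch  payments
7   Airport       113
0   Airport        62
5  Downtown        58
8     South        56
6   Airport        45
3   Airport        33
4     South        22
add column payments_plus_2 = t['payments'] + 2:
     branch  payments  payments_plus_2
7   Airport       113              115
0   Airport        62               64
5  Downtown        58               60
8     South        56               58
6   Airport        45               47
3   Airport        33               35
4     South        22               24
filter rows where payments_plus_2 > 58:
     branch  payments  payments_plus_2
7   Airport       113              115
0   Airport        62               64
5  Downtown        58               60
Finally, min of column 'payments_plus_2' = 60.

60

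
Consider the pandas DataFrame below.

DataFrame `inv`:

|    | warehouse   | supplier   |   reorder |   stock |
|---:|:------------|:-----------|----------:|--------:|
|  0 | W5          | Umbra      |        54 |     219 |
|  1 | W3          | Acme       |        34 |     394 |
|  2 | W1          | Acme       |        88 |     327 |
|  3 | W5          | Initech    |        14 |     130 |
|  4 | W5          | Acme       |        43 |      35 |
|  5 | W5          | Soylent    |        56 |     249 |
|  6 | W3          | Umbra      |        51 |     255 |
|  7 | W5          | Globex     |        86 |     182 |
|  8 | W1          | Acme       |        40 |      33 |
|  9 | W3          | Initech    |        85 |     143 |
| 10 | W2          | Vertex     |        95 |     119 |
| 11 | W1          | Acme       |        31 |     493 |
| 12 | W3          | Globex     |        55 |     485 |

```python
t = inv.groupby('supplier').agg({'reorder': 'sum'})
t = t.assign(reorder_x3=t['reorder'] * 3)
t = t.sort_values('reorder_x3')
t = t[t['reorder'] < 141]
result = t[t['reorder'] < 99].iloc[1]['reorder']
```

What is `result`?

group by supplier, sum of reorder:
          reorder
supplier         
Acme          236
Globex        141
Initech        99
Soylent        56
Umbra         105
Vertex         95
add column reorder_x3 = t['reorder'] * 3:
          reorder  reorder_x3
supplier                     
Acme          236         708
Globex        141         423
Initech        99         297
Soylent        56         168
Umbra         105         315
Vertex         95         285
sort by reorder_x3:
          reorder  reorder_x3
supplier                     
Soylent        56         168
Vertex         95         285
Initech        99         297
Umbra         105         315
Globex        141         423
Acme          236         708
filter rows where reorder < 141:
          reorder  reorder_x3
supplier                     
Soylent        56         168
Vertex         95         285
Initech        99         297
Umbra         105         315
filter rows where reorder < 99:
          reorder  reorder_x3
supplier                     
Soylent        56         168
Vertex         95         285
Then the value at position 1, column 'reorder': 95

95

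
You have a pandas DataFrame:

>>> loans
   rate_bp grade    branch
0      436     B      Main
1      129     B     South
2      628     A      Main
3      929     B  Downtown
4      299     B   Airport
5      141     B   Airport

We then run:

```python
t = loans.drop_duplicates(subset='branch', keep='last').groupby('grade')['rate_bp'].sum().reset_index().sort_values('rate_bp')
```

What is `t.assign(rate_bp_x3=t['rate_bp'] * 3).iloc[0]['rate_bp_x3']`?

drop duplicate branch (keep=last):
   rate_bp grade    branch
1      129     B     South
2      628     A      Main
3      929     B  Downtown
5      141     B   Airport
group by grade, sum of rate_bp:
grade
A     628
B    1199
Name: rate_bp, dtype: int64
reset_index():
  grade  rate_bp
0     A      628
1     B     1199
sort by rate_bp:
  grade  rate_bp
0     A      628
1     B     1199
add column rate_bp_x3 = t['rate_bp'] * 3:
  grade  rate_bp  rate_bp_x3
0     A      628        1884
1     B     1199        3597

1884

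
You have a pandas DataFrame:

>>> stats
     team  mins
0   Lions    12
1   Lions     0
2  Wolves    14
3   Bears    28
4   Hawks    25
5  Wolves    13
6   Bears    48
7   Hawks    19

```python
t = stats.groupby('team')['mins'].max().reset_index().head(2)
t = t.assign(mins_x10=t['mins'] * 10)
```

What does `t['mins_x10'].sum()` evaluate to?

730

group by team, max of mins:
team
Bears     48
Hawks     25
Lions     12
Wolves    14
Name: mins, dtype: int64
reset_index():
     team  mins
0   Bears    48
1   Hawks    25
2   Lions    12
3  Wolves    14
take first 2 rows:
    team  mins
0  Bears    48
1  Hawks    25
add column mins_x10 = t['mins'] * 10:
    team  mins  mins_x10
0  Bears    48       480
1  Hawks    25       250
sum of column 'mins_x10' → 730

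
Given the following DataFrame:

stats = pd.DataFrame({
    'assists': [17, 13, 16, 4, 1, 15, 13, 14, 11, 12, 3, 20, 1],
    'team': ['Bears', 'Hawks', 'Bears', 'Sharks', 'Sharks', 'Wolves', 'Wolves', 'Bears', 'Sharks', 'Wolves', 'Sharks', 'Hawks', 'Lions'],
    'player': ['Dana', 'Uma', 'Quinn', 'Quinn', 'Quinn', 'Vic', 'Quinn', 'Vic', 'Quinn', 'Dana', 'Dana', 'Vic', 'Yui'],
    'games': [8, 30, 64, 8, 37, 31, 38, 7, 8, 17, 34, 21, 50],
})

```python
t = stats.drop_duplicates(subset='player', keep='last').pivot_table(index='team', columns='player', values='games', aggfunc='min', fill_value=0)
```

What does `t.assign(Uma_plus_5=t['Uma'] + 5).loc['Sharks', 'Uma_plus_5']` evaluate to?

5

drop duplicate player (keep=last):
    assists    team player  games
1        13   Hawks    Uma     30
8        11  Sharks  Quinn      8
10        3  Sharks   Dana     34
11       20   Hawks    Vic     21
12        1   Lions    Yui     50
pivot: rows=team, cols=player, min(games):
player  Dana  Quinn  Uma  Vic  Yui
team                              
Hawks      0      0   30   21    0
Lions      0      0    0    0   50
Sharks    34      8    0    0    0
add column Uma_plus_5 = t['Uma'] + 5:
player  Dana  Quinn  Uma  Vic  Yui  Uma_plus_5
team                                          
Hawks      0      0   30   21    0          35
Lions      0      0    0    0   50           5
Sharks    34      8    0    0    0           5
value at row 'Sharks', column 'Uma_plus_5' → 5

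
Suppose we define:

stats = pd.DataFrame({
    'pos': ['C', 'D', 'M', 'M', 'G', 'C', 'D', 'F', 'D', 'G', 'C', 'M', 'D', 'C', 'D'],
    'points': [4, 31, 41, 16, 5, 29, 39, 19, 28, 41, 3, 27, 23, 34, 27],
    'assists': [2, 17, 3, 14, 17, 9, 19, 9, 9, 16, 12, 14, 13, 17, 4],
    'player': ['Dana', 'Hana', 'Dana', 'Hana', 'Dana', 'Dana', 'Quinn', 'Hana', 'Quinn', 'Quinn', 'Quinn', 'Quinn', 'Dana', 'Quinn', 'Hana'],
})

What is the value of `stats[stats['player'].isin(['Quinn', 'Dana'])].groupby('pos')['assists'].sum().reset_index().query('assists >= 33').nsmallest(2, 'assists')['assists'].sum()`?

73

filter rows where player in ['Quinn', 'Dana']:
   pos  points  assists player
0    C       4        2   Dana
2    M      41        3   Dana
4    G       5       17   Dana
5    C      29        9   Dana
6    D      39       19  Quinn
8    D      28        9  Quinn
9    G      41       16  Quinn
10   C       3       12  Quinn
11   M      27       14  Quinn
12   D      23       13   Dana
13   C      34       17  Quinn
group by pos, sum of assists:
pos
C    40
D    41
G    33
M    17
Name: assists, dtype: int64
reset_index():
  pos  assists
0   C       40
1   D       41
2   G       33
3   M       17
filter rows where assists >= 33:
  pos  assists
0   C       40
1   D       41
2   G       33
take 2 rows with smallest assists:
  pos  assists
2   G       33
0   C       40
Reading off the sum of column 'assists', we get 73.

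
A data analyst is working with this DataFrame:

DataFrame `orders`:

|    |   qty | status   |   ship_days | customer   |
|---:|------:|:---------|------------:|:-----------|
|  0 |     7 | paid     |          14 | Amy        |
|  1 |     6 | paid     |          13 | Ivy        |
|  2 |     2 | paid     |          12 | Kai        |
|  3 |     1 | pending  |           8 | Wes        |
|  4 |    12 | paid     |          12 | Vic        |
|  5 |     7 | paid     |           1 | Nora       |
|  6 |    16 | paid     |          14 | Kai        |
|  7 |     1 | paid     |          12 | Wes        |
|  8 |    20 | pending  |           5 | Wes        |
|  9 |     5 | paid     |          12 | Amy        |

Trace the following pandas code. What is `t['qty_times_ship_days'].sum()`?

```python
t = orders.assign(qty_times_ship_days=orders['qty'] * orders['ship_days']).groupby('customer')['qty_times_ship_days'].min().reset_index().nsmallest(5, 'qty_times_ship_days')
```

177

add column qty_times_ship_days = orders['qty'] * orders['ship_days']:
   qty   status  ship_days customer  qty_times_ship_days
0    7     paid         14      Amy                   98
1    6     paid         13      Ivy                   78
2    2     paid         12      Kai                   24
3    1  pending          8      Wes                    8
4   12     paid         12      Vic                  144
5    7     paid          1     Nora                    7
6   16     paid         14      Kai                  224
7    1     paid         12      Wes                   12
8   20  pending          5      Wes                  100
9    5     paid         12      Amy                   60
group by customer, min of qty_times_ship_days:
customer
Amy      60
Ivy      78
Kai      24
Nora      7
Vic     144
Wes       8
Name: qty_times_ship_days, dtype: int64
reset_index():
  customer  qty_times_ship_days
0      Amy                   60
1      Ivy                   78
2      Kai                   24
3     Nora                    7
4      Vic                  144
5      Wes                    8
take 5 rows with smallest qty_times_ship_days:
  customer  qty_times_ship_days
3     Nora                    7
5      Wes                    8
2      Kai                   24
0      Amy                   60
1      Ivy                   78
Finally, sum of column 'qty_times_ship_days' = 177.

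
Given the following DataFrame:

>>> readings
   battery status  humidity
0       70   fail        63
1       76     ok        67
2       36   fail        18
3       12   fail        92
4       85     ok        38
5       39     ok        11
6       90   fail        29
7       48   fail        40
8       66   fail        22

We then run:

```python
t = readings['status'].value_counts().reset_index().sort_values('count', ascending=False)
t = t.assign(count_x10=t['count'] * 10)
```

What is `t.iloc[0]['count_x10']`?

60

value_counts of status:
status
fail    6
ok      3
Name: count, dtype: int64
reset_index():
  status  count
0   fail      6
1     ok      3
sort by count descending:
  status  count
0   fail      6
1     ok      3
add column count_x10 = t['count'] * 10:
  status  count  count_x10
0   fail      6         60
1     ok      3         30
The value at position 0, column 'count_x10' is 60.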